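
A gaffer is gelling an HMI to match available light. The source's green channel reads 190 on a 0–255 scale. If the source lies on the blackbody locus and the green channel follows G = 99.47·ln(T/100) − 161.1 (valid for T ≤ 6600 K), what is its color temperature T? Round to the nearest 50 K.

ln t = (190 + 161.1) / 99.47 = 3.5297.
t = e^3.5297 = 34.114.
T = 100·t = 3411 K → 3400 K to the nearest 50 K.

3400 K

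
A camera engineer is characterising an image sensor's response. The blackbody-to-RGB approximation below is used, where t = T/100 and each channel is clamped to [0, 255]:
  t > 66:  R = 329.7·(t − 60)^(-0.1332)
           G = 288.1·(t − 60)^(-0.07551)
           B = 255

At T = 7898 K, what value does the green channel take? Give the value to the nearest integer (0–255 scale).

t = 7898/100 = 78.98; the t > 66 branch applies.
G = 288.1·(78.98 − 60)^(-0.07551) = 288.1·18.98^(-0.07551) = 288.1·0.80071 = 230.685.
Rounded: 231.

231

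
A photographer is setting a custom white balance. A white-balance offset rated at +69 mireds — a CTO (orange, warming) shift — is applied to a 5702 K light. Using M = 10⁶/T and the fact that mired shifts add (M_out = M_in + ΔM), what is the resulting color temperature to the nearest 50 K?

4100 K

M_in = 10⁶/5702 = 175.38 mireds.
M_out = 175.38 + (+69) = 244.38 mireds.
T_out = 10⁶/244.38 = 4092.0 K → 4100 K.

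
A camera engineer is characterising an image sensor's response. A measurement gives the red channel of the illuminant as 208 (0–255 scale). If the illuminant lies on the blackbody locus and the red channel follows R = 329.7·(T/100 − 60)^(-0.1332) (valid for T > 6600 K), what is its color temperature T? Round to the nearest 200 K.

9200 K

(t − 60)^(-0.1332) = 208/329.7 = 0.63088.
t − 60 = 0.63088^(1/-0.1332) = 0.63088^(-7.508) = 31.763, so t = 91.763.
T = 100·t = 9176 K → 9200 K to the nearest 200 K.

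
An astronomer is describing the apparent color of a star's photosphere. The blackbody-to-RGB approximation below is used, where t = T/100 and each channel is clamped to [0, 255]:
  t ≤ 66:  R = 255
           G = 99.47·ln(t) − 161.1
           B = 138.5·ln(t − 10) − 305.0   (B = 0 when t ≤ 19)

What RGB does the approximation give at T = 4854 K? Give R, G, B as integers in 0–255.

R=255, G=225, B=201

t = 4854/100 = 48.54; the t ≤ 66 branch applies.
R = 255 by definition for t ≤ 66.
G = 99.47·ln 48.54 − 161.1 = 99.47·3.8824 − 161.1 = 225.081.
B = 138.5·ln(48.54 − 10) − 305.0 = 138.5·ln 38.54 − 305.0 = 138.5·3.6517 − 305.0 = 200.760.
Rounded: (255, 225, 201).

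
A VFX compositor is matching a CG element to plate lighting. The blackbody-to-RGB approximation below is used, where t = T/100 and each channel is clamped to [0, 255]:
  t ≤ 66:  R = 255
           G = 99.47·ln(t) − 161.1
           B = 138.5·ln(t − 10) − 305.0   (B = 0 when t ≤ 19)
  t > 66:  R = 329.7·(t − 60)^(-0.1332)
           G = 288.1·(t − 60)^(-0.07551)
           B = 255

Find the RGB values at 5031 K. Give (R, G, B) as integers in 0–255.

t = 5031/100 = 50.31; the t ≤ 66 branch applies.
R = 255 by definition for t ≤ 66.
G = 99.47·ln 50.31 − 161.1 = 99.47·3.9182 − 161.1 = 228.644.
B = 138.5·ln(50.31 − 10) − 305.0 = 138.5·ln 40.31 − 305.0 = 138.5·3.6966 − 305.0 = 206.979.
Rounded: (255, 229, 207).

(255, 229, 207)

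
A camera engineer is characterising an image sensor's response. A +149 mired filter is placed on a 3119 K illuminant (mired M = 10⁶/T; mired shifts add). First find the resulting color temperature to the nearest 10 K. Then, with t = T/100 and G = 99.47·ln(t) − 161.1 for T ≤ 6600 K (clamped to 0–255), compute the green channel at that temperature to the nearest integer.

143

M_in = 10⁶/3119 = 320.62; M_out = 320.62 + (+149) = 469.62.
T_out = 10⁶/469.62 = 2129.4 K → 2130 K; t = 21.3.
G = 99.47·ln 21.3 − 161.1 = 99.47·3.0587 − 161.1 = 143.150.
Rounded: 143.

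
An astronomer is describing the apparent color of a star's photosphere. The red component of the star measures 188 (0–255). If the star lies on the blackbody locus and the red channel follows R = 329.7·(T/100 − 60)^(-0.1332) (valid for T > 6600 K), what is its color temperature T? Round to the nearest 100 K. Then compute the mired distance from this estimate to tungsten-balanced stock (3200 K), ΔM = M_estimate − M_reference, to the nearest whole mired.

(t − 60)^(-0.1332) = 188/329.7 = 0.57022.
t − 60 = 0.57022^(1/-0.1332) = 0.57022^(-7.508) = 67.848, so t = 127.848.
T = 100·t = 12785 K → 12800 K to the nearest 100 K.
M_estimate = 10⁶/12800 = 78.12; M_reference = 10⁶/3200 = 312.50.
ΔM = 78.12 − 312.50 = -234.38 → -234 mireds.

-234 mireds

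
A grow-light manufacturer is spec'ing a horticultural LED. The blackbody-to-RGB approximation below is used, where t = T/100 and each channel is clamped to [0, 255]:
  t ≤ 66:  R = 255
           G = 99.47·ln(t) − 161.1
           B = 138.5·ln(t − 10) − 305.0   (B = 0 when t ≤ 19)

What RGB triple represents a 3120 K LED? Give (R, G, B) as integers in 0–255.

(255, 181, 118)

t = 3120/100 = 31.2; the t ≤ 66 branch applies.
R = 255 by definition for t ≤ 66.
G = 99.47·ln 31.2 − 161.1 = 99.47·3.4404 − 161.1 = 181.118.
B = 138.5·ln(31.2 − 10) − 305.0 = 138.5·ln 21.2 − 305.0 = 138.5·3.0540 − 305.0 = 117.979.
Rounded: (255, 181, 118).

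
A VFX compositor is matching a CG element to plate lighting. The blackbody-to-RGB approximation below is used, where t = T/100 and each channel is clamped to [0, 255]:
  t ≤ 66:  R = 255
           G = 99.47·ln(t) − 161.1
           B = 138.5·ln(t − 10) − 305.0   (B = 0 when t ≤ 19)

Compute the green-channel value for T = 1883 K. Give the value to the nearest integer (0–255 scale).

131

t = 1883/100 = 18.83; the t ≤ 66 branch applies.
G = 99.47·ln 18.83 − 161.1 = 99.47·2.9355 − 161.1 = 130.889.
Rounded: 131.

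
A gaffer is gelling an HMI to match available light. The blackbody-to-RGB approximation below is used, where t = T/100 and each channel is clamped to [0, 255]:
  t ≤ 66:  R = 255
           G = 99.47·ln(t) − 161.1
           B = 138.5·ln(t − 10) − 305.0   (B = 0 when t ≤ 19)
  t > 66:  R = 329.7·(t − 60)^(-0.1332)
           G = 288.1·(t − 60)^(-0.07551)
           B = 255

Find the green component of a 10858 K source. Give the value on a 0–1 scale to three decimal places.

t = 10858/100 = 108.58; the t > 66 branch applies.
G = 288.1·(108.58 − 60)^(-0.07551) = 288.1·48.58^(-0.07551) = 288.1·0.74586 = 214.881.
On a 0–1 scale: 214.881/255 = 0.8427 → 0.843.

0.843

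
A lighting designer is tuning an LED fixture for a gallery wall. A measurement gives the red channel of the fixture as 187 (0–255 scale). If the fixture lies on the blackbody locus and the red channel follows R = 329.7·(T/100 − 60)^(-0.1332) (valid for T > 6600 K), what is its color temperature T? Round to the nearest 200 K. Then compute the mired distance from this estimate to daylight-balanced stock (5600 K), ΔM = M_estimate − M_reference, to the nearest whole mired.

-102 mireds

(t − 60)^(-0.1332) = 187/329.7 = 0.56718.
t − 60 = 0.56718^(1/-0.1332) = 0.56718^(-7.508) = 70.620, so t = 130.620.
T = 100·t = 13062 K → 13000 K to the nearest 200 K.
M_estimate = 10⁶/13000 = 76.92; M_reference = 10⁶/5600 = 178.57.
ΔM = 76.92 − 178.57 = -101.65 → -102 mireds.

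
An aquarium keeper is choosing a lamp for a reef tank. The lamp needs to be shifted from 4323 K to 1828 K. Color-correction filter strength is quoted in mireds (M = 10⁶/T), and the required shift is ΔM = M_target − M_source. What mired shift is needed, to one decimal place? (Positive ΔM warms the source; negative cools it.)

+315.7 mireds

M_source = 10⁶/4323 = 231.321; M_target = 10⁶/1828 = 547.046.
ΔM = 547.046 − 231.321 = 315.725 → +315.7 mireds, a warming shift.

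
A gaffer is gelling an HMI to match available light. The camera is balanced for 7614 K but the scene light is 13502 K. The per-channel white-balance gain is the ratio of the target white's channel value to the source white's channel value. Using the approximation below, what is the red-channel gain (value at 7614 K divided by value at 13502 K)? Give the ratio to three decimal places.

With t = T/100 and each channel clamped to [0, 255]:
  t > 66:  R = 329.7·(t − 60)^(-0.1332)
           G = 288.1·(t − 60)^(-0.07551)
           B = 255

1.227

At 13502 K (t = 135.02):
  R = 329.7·(135.02 − 60)^(-0.1332) = 329.7·75.02^(-0.1332) = 329.7·0.56263 = 185.501.
At 7614 K (t = 76.14):
  R = 329.7·(76.14 − 60)^(-0.1332) = 329.7·16.14^(-0.1332) = 329.7·0.69041 = 227.628.
Gain = 227.628 / 185.501 = 1.2271 → 1.227.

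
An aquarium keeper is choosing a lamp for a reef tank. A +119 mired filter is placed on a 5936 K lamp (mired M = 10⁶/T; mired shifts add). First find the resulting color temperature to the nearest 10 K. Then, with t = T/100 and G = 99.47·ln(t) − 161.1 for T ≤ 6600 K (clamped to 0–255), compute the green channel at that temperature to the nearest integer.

192

M_in = 10⁶/5936 = 168.46; M_out = 168.46 + (+119) = 287.46.
T_out = 10⁶/287.46 = 3478.7 K → 3480 K; t = 34.8.
G = 99.47·ln 34.8 − 161.1 = 99.47·3.5496 − 161.1 = 191.980.
Rounded: 192.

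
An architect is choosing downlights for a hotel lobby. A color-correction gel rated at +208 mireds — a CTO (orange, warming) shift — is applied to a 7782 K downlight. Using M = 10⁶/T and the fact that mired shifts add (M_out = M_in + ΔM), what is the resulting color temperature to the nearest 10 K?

M_in = 10⁶/7782 = 128.50 mireds.
M_out = 128.50 + (+208) = 336.50 mireds.
T_out = 10⁶/336.50 = 2971.8 K → 2970 K.

2970 K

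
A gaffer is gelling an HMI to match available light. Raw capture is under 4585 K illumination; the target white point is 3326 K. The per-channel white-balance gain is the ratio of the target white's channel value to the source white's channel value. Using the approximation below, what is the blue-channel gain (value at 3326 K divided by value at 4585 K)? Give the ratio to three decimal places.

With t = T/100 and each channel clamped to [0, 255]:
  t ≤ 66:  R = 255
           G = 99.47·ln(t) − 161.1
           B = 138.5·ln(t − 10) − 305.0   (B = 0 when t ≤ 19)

At 4585 K (t = 45.85):
  B = 138.5·ln(45.85 − 10) − 305.0 = 138.5·ln 35.85 − 305.0 = 138.5·3.5793 − 305.0 = 190.739.
At 3326 K (t = 33.26):
  B = 138.5·ln(33.26 − 10) − 305.0 = 138.5·ln 23.26 − 305.0 = 138.5·3.1467 − 305.0 = 130.823.
Gain = 130.823 / 190.739 = 0.6859 → 0.686.

0.686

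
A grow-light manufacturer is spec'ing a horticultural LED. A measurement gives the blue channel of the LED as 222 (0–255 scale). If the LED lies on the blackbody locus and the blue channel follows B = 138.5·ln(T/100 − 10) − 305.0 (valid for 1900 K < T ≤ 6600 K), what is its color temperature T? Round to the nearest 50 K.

ln(t − 10) = (222 + 305.0) / 138.5 = 3.8051.
t − 10 = e^3.8051 = 44.928, so t = 54.928.
T = 100·t = 5493 K → 5500 K to the nearest 50 K.

5500 K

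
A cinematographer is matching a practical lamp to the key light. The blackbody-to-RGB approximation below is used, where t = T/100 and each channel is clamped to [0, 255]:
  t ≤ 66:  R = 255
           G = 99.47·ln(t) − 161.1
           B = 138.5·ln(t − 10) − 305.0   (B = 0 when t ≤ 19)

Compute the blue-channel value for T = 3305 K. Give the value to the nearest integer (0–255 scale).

t = 3305/100 = 33.05; the t ≤ 66 branch applies.
B = 138.5·ln(33.05 − 10) − 305.0 = 138.5·ln 23.05 − 305.0 = 138.5·3.1377 − 305.0 = 129.567.
Rounded: 130.

130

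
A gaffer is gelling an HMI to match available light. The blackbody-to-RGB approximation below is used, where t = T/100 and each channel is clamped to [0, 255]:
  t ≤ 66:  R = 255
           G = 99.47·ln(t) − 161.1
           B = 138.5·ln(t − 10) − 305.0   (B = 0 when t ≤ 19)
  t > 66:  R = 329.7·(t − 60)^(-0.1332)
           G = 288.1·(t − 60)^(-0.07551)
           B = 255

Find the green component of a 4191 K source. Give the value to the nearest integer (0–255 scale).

t = 4191/100 = 41.91; the t ≤ 66 branch applies.
G = 99.47·ln 41.91 − 161.1 = 99.47·3.7355 − 161.1 = 210.473.
Rounded: 210.

210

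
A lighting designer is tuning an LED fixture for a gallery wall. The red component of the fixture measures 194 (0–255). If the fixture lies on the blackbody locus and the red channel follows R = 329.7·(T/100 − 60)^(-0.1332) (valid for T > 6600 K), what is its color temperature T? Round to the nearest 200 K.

11400 K

(t − 60)^(-0.1332) = 194/329.7 = 0.58841.
t − 60 = 0.58841^(1/-0.1332) = 0.58841^(-7.508) = 53.593, so t = 113.593.
T = 100·t = 11359 K → 11400 K to the nearest 200 K.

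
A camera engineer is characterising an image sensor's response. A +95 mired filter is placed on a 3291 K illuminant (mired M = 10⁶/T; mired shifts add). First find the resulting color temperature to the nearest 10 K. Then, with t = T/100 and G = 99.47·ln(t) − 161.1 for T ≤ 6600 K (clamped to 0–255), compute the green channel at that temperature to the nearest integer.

159

M_in = 10⁶/3291 = 303.86; M_out = 303.86 + (+95) = 398.86.
T_out = 10⁶/398.86 = 2507.2 K → 2510 K; t = 25.1.
G = 99.47·ln 25.1 − 161.1 = 99.47·3.2229 − 161.1 = 159.479.
Rounded: 159.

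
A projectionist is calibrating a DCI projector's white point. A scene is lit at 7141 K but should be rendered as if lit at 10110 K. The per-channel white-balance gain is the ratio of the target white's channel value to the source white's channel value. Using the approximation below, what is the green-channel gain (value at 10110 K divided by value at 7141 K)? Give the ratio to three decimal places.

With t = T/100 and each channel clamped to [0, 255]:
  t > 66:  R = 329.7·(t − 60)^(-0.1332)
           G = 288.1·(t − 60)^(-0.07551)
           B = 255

0.908

At 7141 K (t = 71.41):
  G = 288.1·(71.41 − 60)^(-0.07551) = 288.1·11.41^(-0.07551) = 288.1·0.83208 = 239.722.
At 10110 K (t = 101.1):
  G = 288.1·(101.1 − 60)^(-0.07551) = 288.1·41.1^(-0.07551) = 288.1·0.75533 = 217.612.
Gain = 217.612 / 239.722 = 0.9078 → 0.908.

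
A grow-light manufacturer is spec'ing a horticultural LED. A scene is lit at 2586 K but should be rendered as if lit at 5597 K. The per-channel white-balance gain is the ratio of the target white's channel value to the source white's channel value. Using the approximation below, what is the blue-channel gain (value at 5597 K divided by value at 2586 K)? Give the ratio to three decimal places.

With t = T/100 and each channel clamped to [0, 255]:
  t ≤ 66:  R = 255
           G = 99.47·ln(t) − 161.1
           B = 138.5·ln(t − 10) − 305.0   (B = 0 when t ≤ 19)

At 2586 K (t = 25.86):
  B = 138.5·ln(25.86 − 10) − 305.0 = 138.5·ln 15.86 − 305.0 = 138.5·2.7638 − 305.0 = 77.786.
At 5597 K (t = 55.97):
  B = 138.5·ln(55.97 − 10) − 305.0 = 138.5·ln 45.97 − 305.0 = 138.5·3.8280 − 305.0 = 225.176.
Gain = 225.176 / 77.786 = 2.8948 → 2.895.

2.895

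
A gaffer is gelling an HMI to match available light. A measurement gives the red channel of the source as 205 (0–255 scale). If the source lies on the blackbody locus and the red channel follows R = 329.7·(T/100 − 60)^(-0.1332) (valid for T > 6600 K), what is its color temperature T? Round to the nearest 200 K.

9600 K

(t − 60)^(-0.1332) = 205/329.7 = 0.62178.
t − 60 = 0.62178^(1/-0.1332) = 0.62178^(-7.508) = 35.423, so t = 95.423.
T = 100·t = 9542 K → 9600 K to the nearest 200 K.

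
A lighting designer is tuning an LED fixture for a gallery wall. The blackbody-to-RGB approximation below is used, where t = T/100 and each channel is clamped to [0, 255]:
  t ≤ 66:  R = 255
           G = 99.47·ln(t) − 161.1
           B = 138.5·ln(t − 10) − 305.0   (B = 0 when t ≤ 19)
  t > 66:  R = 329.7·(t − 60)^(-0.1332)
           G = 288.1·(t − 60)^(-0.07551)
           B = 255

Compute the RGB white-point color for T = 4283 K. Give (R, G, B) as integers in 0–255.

t = 4283/100 = 42.83; the t ≤ 66 branch applies.
R = 255 by definition for t ≤ 66.
G = 99.47·ln 42.83 − 161.1 = 99.47·3.7572 − 161.1 = 212.633.
B = 138.5·ln(42.83 − 10) − 305.0 = 138.5·ln 32.83 − 305.0 = 138.5·3.4913 − 305.0 = 178.551.
Rounded: (255, 213, 179).

(255, 213, 179)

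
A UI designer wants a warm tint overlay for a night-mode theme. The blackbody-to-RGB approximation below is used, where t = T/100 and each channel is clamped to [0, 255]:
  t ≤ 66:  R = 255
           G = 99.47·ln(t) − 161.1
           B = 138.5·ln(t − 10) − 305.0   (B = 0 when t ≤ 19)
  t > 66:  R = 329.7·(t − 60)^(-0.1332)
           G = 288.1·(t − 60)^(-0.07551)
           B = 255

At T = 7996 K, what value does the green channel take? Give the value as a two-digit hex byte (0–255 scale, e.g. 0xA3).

0xE6

t = 7996/100 = 79.96; the t > 66 branch applies.
G = 288.1·(79.96 − 60)^(-0.07551) = 288.1·19.96^(-0.07551) = 288.1·0.79767 = 229.810.
Rounded: 230; in hex, 0xE6.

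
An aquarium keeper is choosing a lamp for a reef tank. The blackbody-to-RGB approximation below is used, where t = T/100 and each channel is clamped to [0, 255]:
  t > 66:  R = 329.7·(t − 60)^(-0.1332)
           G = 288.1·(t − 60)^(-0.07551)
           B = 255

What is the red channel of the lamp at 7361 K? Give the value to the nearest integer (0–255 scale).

233

t = 7361/100 = 73.61; the t > 66 branch applies.
R = 329.7·(73.61 − 60)^(-0.1332) = 329.7·13.61^(-0.1332) = 329.7·0.70627 = 232.857.
Rounded: 233.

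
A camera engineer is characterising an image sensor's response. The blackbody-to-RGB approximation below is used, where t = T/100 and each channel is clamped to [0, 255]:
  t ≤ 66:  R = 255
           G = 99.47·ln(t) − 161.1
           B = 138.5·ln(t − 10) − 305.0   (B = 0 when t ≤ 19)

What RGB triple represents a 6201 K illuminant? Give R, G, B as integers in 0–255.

t = 6201/100 = 62.01; the t ≤ 66 branch applies.
R = 255 by definition for t ≤ 66.
G = 99.47·ln 62.01 − 161.1 = 99.47·4.1273 − 161.1 = 249.442.
B = 138.5·ln(62.01 − 10) − 305.0 = 138.5·ln 52.01 − 305.0 = 138.5·3.9514 − 305.0 = 242.274.
Rounded: (255, 249, 242).

R=255, G=249, B=242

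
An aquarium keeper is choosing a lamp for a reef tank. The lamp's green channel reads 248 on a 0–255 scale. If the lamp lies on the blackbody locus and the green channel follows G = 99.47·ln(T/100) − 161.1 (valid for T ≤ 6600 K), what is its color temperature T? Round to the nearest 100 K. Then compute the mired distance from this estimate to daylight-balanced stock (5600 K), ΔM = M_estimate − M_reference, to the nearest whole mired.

ln t = (248 + 161.1) / 99.47 = 4.1128.
t = e^4.1128 = 61.117.
T = 100·t = 6112 K → 6100 K to the nearest 100 K.
M_estimate = 10⁶/6100 = 163.93; M_reference = 10⁶/5600 = 178.57.
ΔM = 163.93 − 178.57 = -14.64 → -15 mireds.

-15 mireds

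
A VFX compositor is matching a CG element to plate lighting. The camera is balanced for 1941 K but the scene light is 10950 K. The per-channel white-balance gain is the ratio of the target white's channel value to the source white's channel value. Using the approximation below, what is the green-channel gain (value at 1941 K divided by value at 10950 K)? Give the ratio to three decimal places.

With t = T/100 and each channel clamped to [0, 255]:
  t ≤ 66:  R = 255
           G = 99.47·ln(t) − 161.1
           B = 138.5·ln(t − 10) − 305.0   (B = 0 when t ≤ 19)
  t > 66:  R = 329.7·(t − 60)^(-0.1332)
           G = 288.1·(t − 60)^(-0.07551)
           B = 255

At 10950 K (t = 109.5):
  G = 288.1·(109.5 − 60)^(-0.07551) = 288.1·49.5^(-0.07551) = 288.1·0.74480 = 214.577.
At 1941 K (t = 19.41):
  G = 99.47·ln 19.41 − 161.1 = 99.47·2.9658 − 161.1 = 133.907.
Gain = 133.907 / 214.577 = 0.6241 → 0.624.

0.624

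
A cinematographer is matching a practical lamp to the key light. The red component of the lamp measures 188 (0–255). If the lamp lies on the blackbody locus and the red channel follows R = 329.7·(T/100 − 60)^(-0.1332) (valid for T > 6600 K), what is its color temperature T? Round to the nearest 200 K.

12800 K

(t − 60)^(-0.1332) = 188/329.7 = 0.57022.
t − 60 = 0.57022^(1/-0.1332) = 0.57022^(-7.508) = 67.848, so t = 127.848.
T = 100·t = 12785 K → 12800 K to the nearest 200 K.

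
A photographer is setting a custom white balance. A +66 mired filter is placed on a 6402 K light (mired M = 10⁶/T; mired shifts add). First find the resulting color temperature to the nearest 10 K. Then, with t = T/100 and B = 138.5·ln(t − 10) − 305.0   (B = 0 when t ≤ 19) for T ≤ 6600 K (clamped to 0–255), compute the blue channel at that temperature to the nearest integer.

M_in = 10⁶/6402 = 156.20; M_out = 156.20 + (+66) = 222.20.
T_out = 10⁶/222.20 = 4500.4 K → 4500 K; t = 45.
B = 138.5·ln(45 − 10) − 305.0 = 138.5·ln 35 − 305.0 = 138.5·3.5553 − 305.0 = 187.416.
Rounded: 187.

187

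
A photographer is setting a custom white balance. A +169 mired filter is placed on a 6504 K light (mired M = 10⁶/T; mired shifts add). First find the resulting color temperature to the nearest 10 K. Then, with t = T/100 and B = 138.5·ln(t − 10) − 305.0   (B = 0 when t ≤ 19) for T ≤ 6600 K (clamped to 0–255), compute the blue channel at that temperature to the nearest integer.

117

M_in = 10⁶/6504 = 153.75; M_out = 153.75 + (+169) = 322.75.
T_out = 10⁶/322.75 = 3098.4 K → 3100 K; t = 31.
B = 138.5·ln(31 − 10) − 305.0 = 138.5·ln 21 − 305.0 = 138.5·3.0445 − 305.0 = 116.666.
Rounded: 117.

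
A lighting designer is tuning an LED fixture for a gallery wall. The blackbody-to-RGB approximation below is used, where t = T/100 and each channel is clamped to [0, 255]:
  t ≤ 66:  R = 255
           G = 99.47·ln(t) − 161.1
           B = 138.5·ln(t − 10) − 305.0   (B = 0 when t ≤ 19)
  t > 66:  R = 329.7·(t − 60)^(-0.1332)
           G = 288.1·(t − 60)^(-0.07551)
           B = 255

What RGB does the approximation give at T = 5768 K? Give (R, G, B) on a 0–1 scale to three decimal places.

t = 5768/100 = 57.68; the t ≤ 66 branch applies.
R = 255 by definition for t ≤ 66.
G = 99.47·ln 57.68 − 161.1 = 99.47·4.0549 − 161.1 = 242.242.
B = 138.5·ln(57.68 − 10) − 305.0 = 138.5·ln 47.68 − 305.0 = 138.5·3.8645 − 305.0 = 230.235.
Dividing each by 255: (1.0000, 0.9500, 0.9029) → (1.000, 0.950, 0.903).

(1.000, 0.950, 0.903)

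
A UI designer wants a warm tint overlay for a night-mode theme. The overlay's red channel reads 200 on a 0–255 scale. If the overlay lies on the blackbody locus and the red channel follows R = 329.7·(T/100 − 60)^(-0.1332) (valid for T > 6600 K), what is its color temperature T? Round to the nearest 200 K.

10200 K

(t − 60)^(-0.1332) = 200/329.7 = 0.60661.
t − 60 = 0.60661^(1/-0.1332) = 0.60661^(-7.508) = 42.638, so t = 102.638.
T = 100·t = 10264 K → 10200 K to the nearest 200 K.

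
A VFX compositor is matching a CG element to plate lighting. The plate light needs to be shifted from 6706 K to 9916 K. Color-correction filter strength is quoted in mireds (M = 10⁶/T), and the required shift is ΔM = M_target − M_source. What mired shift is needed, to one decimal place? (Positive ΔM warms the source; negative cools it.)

-48.3 mireds

M_source = 10⁶/6706 = 149.120; M_target = 10⁶/9916 = 100.847.
ΔM = 100.847 − 149.120 = -48.273 → -48.3 mireds, a cooling shift.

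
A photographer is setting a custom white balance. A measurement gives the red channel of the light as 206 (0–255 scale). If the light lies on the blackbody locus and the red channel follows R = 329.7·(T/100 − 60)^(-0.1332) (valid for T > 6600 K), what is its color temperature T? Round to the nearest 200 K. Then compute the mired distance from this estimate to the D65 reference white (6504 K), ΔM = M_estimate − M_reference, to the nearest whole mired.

-47 mireds

(t − 60)^(-0.1332) = 206/329.7 = 0.62481.
t − 60 = 0.62481^(1/-0.1332) = 0.62481^(-7.508) = 34.152, so t = 94.152.
T = 100·t = 9415 K → 9400 K to the nearest 200 K.
M_estimate = 10⁶/9400 = 106.38; M_reference = 10⁶/6504 = 153.75.
ΔM = 106.38 − 153.75 = -47.37 → -47 mireds.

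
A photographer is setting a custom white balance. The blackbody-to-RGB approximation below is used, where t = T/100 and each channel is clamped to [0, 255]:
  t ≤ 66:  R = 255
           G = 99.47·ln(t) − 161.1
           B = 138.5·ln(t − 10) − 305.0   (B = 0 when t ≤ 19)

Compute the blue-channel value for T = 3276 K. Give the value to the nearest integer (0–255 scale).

t = 3276/100 = 32.76; the t ≤ 66 branch applies.
B = 138.5·ln(32.76 − 10) − 305.0 = 138.5·ln 22.76 − 305.0 = 138.5·3.1250 − 305.0 = 127.813.
Rounded: 128.

128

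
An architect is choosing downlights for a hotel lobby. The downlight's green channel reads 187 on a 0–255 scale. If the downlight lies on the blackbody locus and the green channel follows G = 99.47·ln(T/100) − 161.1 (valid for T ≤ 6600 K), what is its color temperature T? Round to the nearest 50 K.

3300 K

ln t = (187 + 161.1) / 99.47 = 3.4995.
t = e^3.4995 = 33.100.
T = 100·t = 3310 K → 3300 K to the nearest 50 K.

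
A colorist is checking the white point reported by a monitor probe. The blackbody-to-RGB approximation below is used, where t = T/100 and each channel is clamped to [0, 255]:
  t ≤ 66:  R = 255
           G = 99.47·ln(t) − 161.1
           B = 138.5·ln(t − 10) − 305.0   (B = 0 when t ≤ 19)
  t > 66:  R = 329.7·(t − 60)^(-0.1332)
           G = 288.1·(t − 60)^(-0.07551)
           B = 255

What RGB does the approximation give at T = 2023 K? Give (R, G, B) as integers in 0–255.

t = 2023/100 = 20.23; the t ≤ 66 branch applies.
R = 255 by definition for t ≤ 66.
G = 99.47·ln 20.23 − 161.1 = 99.47·3.0072 − 161.1 = 138.023.
B = 138.5·ln(20.23 − 10) − 305.0 = 138.5·ln 10.23 − 305.0 = 138.5·2.3253 − 305.0 = 17.057.
Rounded: (255, 138, 17).

(255, 138, 17)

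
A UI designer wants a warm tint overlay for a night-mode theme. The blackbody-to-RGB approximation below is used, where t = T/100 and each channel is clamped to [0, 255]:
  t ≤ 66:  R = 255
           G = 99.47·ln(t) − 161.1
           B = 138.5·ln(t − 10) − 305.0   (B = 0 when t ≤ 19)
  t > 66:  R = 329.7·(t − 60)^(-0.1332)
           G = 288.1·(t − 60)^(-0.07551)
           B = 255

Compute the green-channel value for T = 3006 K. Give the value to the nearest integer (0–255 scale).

t = 3006/100 = 30.06; the t ≤ 66 branch applies.
G = 99.47·ln 30.06 − 161.1 = 99.47·3.4032 − 161.1 = 177.416.
Rounded: 177.

177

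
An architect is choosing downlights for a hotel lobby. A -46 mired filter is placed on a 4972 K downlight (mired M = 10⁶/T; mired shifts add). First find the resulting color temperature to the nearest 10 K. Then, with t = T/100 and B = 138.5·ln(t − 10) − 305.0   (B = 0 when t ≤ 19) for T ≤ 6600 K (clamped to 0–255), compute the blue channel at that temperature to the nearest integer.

M_in = 10⁶/4972 = 201.13; M_out = 201.13 + (-46) = 155.13.
T_out = 10⁶/155.13 = 6446.4 K → 6450 K; t = 64.5.
B = 138.5·ln(64.5 − 10) − 305.0 = 138.5·ln 54.5 − 305.0 = 138.5·3.9982 − 305.0 = 248.751.
Rounded: 249.

249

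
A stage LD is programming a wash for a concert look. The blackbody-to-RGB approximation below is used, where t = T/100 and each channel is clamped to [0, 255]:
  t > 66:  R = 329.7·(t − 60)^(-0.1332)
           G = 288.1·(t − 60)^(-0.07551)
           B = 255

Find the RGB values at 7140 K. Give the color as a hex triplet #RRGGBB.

#EEF0FF

t = 7140/100 = 71.4; the t > 66 branch applies.
R = 329.7·(71.4 − 60)^(-0.1332) = 329.7·11.4^(-0.1332) = 329.7·0.72314 = 238.418.
G = 288.1·(71.4 − 60)^(-0.07551) = 288.1·11.4^(-0.07551) = 288.1·0.83213 = 239.738.
B = 255 by definition for t > 66.
Rounded: (238, 240, 255).
In hex: #EEF0FF.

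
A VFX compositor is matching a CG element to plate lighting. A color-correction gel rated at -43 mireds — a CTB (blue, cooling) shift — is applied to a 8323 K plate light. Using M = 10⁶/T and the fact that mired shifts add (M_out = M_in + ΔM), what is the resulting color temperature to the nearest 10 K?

M_in = 10⁶/8323 = 120.15 mireds.
M_out = 120.15 + (-43) = 77.15 mireds.
T_out = 10⁶/77.15 = 12961.9 K → 12960 K.

12960 K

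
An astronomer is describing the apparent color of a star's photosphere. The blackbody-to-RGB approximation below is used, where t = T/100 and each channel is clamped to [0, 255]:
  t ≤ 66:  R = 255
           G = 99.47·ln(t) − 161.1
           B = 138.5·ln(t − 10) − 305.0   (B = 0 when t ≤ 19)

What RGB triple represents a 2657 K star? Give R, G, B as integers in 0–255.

R=255, G=165, B=84

t = 2657/100 = 26.57; the t ≤ 66 branch applies.
R = 255 by definition for t ≤ 66.
G = 99.47·ln 26.57 − 161.1 = 99.47·3.2798 − 161.1 = 165.140.
B = 138.5·ln(26.57 − 10) − 305.0 = 138.5·ln 16.57 − 305.0 = 138.5·2.8076 − 305.0 = 83.852.
Rounded: (255, 165, 84).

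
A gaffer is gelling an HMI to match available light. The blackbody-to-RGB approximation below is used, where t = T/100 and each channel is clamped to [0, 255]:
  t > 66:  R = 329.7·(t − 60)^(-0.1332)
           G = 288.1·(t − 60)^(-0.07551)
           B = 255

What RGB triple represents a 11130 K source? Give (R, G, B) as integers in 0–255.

t = 11130/100 = 111.3; the t > 66 branch applies.
R = 329.7·(111.3 − 60)^(-0.1332) = 329.7·51.3^(-0.1332) = 329.7·0.59185 = 195.133.
G = 288.1·(111.3 − 60)^(-0.07551) = 288.1·51.3^(-0.07551) = 288.1·0.74280 = 213.999.
B = 255 by definition for t > 66.
Rounded: (195, 214, 255).

(195, 214, 255)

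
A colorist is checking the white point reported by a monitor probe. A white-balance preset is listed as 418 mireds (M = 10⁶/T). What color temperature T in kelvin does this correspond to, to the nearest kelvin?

2392 K

T = 10⁶ / 418 = 2392.34 K → 2392 K.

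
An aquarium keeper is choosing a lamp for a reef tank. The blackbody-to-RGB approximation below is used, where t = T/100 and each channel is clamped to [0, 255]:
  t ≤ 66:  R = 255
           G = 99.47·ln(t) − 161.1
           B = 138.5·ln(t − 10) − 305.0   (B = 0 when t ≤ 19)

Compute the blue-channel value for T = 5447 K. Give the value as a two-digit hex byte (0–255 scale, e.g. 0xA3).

t = 5447/100 = 54.47; the t ≤ 66 branch applies.
B = 138.5·ln(54.47 − 10) − 305.0 = 138.5·ln 44.47 − 305.0 = 138.5·3.7948 − 305.0 = 220.582.
Rounded: 221; in hex, 0xDD.

0xDD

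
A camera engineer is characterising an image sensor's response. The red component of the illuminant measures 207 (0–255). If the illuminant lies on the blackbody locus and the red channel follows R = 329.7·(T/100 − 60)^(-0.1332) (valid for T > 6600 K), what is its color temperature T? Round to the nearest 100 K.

(t − 60)^(-0.1332) = 207/329.7 = 0.62784.
t − 60 = 0.62784^(1/-0.1332) = 0.62784^(-7.508) = 32.933, so t = 92.933.
T = 100·t = 9293 K → 9300 K to the nearest 100 K.

9300 K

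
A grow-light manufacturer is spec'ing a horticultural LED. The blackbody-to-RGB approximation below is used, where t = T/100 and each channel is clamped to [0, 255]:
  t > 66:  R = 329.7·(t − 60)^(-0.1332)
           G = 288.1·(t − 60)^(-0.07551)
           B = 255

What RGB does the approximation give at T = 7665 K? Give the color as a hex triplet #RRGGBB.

#E3E9FF

t = 7665/100 = 76.65; the t > 66 branch applies.
R = 329.7·(76.65 − 60)^(-0.1332) = 329.7·16.65^(-0.1332) = 329.7·0.68756 = 226.687.
G = 288.1·(76.65 − 60)^(-0.07551) = 288.1·16.65^(-0.07551) = 288.1·0.80867 = 232.978.
B = 255 by definition for t > 66.
Rounded: (227, 233, 255).
In hex: #E3E9FF.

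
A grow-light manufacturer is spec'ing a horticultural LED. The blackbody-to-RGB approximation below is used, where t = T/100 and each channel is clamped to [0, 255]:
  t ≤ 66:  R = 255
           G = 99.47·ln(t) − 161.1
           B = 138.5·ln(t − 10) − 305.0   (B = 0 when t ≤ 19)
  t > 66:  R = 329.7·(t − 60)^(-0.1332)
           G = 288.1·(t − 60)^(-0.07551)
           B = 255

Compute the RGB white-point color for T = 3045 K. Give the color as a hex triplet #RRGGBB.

#FFB371

t = 3045/100 = 30.45; the t ≤ 66 branch applies.
R = 255 by definition for t ≤ 66.
G = 99.47·ln 30.45 − 161.1 = 99.47·3.4161 − 161.1 = 178.698.
B = 138.5·ln(30.45 − 10) − 305.0 = 138.5·ln 20.45 − 305.0 = 138.5·3.0180 − 305.0 = 112.991.
Rounded: (255, 179, 113).
In hex: #FFB371.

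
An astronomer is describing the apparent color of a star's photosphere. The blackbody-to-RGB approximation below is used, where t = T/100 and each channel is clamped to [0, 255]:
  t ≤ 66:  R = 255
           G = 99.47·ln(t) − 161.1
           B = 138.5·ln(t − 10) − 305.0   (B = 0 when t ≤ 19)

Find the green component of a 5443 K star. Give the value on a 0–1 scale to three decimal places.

0.927

t = 5443/100 = 54.43; the t ≤ 66 branch applies.
G = 99.47·ln 54.43 − 161.1 = 99.47·3.9969 − 161.1 = 236.473.
On a 0–1 scale: 236.473/255 = 0.9273 → 0.927.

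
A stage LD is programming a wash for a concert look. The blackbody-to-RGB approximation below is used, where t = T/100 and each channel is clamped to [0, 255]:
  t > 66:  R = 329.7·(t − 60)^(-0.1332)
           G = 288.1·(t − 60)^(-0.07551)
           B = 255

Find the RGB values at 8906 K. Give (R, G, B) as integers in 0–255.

t = 8906/100 = 89.06; the t > 66 branch applies.
R = 329.7·(89.06 − 60)^(-0.1332) = 329.7·29.06^(-0.1332) = 329.7·0.63839 = 210.479.
G = 288.1·(89.06 − 60)^(-0.07551) = 288.1·29.06^(-0.07551) = 288.1·0.77537 = 223.383.
B = 255 by definition for t > 66.
Rounded: (210, 223, 255).

(210, 223, 255)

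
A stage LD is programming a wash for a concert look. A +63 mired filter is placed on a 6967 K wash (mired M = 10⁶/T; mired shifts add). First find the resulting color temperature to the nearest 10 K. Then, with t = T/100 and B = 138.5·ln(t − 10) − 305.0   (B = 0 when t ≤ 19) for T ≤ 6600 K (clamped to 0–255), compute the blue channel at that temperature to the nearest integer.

200

M_in = 10⁶/6967 = 143.53; M_out = 143.53 + (+63) = 206.53.
T_out = 10⁶/206.53 = 4841.8 K → 4840 K; t = 48.4.
B = 138.5·ln(48.4 − 10) − 305.0 = 138.5·ln 38.4 − 305.0 = 138.5·3.6481 − 305.0 = 200.256.
Rounded: 200.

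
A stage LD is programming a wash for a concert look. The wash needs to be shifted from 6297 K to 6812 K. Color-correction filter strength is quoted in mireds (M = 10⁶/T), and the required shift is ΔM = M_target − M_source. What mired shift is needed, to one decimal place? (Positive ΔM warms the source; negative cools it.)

-12.0 mireds

M_source = 10⁶/6297 = 158.806; M_target = 10⁶/6812 = 146.800.
ΔM = 146.800 − 158.806 = -12.006 → -12.0 mireds, a cooling shift.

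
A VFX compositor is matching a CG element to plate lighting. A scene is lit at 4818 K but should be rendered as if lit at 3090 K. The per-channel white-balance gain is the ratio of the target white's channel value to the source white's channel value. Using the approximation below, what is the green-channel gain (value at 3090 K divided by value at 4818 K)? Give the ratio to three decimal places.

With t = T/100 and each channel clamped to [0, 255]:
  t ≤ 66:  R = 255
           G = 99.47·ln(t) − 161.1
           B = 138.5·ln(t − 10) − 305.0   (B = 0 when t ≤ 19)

0.803

At 4818 K (t = 48.18):
  G = 99.47·ln 48.18 − 161.1 = 99.47·3.8749 − 161.1 = 224.341.
At 3090 K (t = 30.9):
  G = 99.47·ln 30.9 − 161.1 = 99.47·3.4308 − 161.1 = 180.157.
Gain = 180.157 / 224.341 = 0.8031 → 0.803.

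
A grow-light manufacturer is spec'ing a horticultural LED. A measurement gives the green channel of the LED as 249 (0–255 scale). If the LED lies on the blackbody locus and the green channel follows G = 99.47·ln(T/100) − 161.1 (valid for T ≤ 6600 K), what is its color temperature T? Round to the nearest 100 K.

6200 K

ln t = (249 + 161.1) / 99.47 = 4.1229.
t = e^4.1229 = 61.735.
T = 100·t = 6174 K → 6200 K to the nearest 100 K.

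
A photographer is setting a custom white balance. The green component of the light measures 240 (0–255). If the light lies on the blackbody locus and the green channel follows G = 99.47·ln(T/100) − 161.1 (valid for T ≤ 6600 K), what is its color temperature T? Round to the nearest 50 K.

ln t = (240 + 161.1) / 99.47 = 4.0324.
t = e^4.0324 = 56.394.
T = 100·t = 5639 K → 5650 K to the nearest 50 K.

5650 K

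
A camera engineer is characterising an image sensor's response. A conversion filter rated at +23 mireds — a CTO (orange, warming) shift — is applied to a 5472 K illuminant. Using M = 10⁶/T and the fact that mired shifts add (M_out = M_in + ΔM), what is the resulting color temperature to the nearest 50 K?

M_in = 10⁶/5472 = 182.75 mireds.
M_out = 182.75 + (+23) = 205.75 mireds.
T_out = 10⁶/205.75 = 4860.3 K → 4850 K.

4850 K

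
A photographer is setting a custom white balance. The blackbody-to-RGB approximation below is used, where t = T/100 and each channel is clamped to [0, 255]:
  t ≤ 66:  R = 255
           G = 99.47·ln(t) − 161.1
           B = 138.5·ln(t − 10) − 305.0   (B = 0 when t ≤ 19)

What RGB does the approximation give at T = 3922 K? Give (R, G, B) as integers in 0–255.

t = 3922/100 = 39.22; the t ≤ 66 branch applies.
R = 255 by definition for t ≤ 66.
G = 99.47·ln 39.22 − 161.1 = 99.47·3.6692 − 161.1 = 203.874.
B = 138.5·ln(39.22 − 10) − 305.0 = 138.5·ln 29.22 − 305.0 = 138.5·3.3749 − 305.0 = 162.417.
Rounded: (255, 204, 162).

(255, 204, 162)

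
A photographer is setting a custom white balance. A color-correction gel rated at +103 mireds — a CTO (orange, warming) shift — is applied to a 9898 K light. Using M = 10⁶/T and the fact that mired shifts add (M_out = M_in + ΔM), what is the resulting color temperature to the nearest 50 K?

4900 K

M_in = 10⁶/9898 = 101.03 mireds.
M_out = 101.03 + (+103) = 204.03 mireds.
T_out = 10⁶/204.03 = 4901.2 K → 4900 K.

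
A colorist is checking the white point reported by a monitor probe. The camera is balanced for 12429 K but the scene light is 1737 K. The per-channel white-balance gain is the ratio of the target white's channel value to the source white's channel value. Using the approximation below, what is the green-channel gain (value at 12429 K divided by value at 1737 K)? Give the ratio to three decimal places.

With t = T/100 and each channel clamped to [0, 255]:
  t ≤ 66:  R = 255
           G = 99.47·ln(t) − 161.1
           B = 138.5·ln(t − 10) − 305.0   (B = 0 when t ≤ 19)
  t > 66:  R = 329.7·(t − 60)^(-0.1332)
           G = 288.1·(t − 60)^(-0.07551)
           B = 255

1.712

At 1737 K (t = 17.37):
  G = 99.47·ln 17.37 − 161.1 = 99.47·2.8547 − 161.1 = 122.861.
At 12429 K (t = 124.29):
  G = 288.1·(124.29 − 60)^(-0.07551) = 288.1·64.29^(-0.07551) = 288.1·0.73024 = 210.383.
Gain = 210.383 / 122.861 = 1.7124 → 1.712.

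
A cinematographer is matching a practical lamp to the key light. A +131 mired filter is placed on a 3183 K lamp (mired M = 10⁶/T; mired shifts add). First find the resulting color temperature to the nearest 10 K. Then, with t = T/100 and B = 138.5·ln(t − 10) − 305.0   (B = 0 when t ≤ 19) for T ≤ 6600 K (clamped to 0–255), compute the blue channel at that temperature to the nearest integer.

M_in = 10⁶/3183 = 314.17; M_out = 314.17 + (+131) = 445.17.
T_out = 10⁶/445.17 = 2246.3 K → 2250 K; t = 22.5.
B = 138.5·ln(22.5 − 10) − 305.0 = 138.5·ln 12.5 − 305.0 = 138.5·2.5257 − 305.0 = 44.813.
Rounded: 45.

45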